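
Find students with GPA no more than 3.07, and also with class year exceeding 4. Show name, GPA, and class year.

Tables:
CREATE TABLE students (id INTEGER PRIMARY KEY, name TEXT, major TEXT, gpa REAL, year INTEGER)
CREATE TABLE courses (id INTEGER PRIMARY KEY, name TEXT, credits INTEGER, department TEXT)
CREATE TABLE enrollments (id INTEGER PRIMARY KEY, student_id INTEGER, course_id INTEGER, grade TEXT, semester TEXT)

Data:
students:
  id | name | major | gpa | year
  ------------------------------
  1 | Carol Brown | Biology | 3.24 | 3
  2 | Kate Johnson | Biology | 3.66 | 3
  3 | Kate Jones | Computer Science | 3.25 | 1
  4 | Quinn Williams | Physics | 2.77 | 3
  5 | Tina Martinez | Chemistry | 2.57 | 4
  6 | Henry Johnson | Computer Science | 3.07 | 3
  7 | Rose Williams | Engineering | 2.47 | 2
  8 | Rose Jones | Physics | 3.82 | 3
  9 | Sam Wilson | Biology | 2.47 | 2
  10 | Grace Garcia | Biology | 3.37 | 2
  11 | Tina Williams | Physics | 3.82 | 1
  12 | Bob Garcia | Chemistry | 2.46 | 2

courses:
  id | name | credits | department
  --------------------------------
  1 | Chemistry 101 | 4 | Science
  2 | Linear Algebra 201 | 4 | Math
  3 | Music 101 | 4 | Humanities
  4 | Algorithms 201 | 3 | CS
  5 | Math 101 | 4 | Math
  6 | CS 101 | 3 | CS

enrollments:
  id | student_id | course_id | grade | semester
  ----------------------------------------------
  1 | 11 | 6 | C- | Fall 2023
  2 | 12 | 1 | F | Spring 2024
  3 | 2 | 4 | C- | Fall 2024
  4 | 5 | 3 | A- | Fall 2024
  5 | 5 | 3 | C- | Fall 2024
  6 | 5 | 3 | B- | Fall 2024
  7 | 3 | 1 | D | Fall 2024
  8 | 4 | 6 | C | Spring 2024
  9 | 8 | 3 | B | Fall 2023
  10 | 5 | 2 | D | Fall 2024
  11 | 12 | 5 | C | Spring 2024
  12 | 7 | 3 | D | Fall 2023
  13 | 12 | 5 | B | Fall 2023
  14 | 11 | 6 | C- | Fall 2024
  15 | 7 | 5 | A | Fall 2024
SELECT name, gpa, year FROM students WHERE gpa <= 3.07 AND year > 4

Execution result:
(no rows)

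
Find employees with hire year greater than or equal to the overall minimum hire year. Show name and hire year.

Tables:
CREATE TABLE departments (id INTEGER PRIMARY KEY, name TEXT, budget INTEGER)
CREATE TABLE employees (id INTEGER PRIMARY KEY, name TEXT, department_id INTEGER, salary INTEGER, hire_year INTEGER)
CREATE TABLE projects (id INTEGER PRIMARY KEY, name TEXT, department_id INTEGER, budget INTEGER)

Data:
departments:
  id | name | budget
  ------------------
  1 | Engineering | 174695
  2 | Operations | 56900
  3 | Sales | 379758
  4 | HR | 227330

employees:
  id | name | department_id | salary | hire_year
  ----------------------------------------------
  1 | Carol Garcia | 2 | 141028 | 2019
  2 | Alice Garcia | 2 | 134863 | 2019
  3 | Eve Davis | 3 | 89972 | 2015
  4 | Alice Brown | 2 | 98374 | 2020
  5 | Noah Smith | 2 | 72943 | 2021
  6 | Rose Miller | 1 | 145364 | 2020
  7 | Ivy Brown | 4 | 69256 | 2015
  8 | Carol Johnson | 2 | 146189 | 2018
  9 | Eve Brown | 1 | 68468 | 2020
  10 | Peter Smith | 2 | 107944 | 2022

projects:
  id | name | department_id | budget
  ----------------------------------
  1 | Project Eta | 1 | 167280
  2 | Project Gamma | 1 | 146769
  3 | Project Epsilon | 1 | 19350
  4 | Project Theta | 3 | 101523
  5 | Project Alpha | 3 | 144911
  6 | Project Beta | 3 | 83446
SELECT name, hire_year FROM employees WHERE hire_year >= (SELECT MIN(hire_year) FROM employees)

Execution result:
name | hire_year
Carol Garcia | 2019
Alice Garcia | 2019
Eve Davis | 2015
Alice Brown | 2020
Noah Smith | 2021
Rose Miller | 2020
Ivy Brown | 2015
Carol Johnson | 2018
Eve Brown | 2020
Peter Smith | 2022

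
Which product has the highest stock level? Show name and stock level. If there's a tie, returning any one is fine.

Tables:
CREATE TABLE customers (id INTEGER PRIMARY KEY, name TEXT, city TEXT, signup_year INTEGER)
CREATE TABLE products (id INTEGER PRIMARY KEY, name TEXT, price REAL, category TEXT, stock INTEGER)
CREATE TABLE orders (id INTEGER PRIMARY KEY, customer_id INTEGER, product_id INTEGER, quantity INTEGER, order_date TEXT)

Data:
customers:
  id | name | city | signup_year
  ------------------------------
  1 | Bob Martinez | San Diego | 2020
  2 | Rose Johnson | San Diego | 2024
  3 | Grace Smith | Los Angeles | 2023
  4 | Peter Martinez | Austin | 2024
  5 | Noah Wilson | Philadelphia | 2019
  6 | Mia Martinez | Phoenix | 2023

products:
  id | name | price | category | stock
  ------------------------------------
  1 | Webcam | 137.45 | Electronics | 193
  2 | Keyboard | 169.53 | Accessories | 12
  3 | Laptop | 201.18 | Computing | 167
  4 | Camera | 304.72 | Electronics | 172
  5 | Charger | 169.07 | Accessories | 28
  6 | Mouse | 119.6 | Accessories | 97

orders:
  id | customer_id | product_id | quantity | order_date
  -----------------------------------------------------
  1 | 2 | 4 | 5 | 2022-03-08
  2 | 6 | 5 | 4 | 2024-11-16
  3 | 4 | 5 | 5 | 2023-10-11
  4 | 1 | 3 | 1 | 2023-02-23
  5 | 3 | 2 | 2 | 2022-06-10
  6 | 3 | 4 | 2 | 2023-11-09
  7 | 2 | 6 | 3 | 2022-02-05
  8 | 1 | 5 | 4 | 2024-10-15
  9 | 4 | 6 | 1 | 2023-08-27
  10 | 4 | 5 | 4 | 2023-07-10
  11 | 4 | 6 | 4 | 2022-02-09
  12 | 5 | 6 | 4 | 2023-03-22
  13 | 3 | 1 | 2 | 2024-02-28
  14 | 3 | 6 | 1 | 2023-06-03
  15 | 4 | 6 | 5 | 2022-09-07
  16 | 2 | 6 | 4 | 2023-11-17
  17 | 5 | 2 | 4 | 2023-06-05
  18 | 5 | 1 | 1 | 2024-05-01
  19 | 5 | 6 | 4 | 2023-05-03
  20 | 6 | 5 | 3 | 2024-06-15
SELECT name, stock FROM products ORDER BY stock DESC LIMIT 1

Execution result:
name | stock
Webcam | 193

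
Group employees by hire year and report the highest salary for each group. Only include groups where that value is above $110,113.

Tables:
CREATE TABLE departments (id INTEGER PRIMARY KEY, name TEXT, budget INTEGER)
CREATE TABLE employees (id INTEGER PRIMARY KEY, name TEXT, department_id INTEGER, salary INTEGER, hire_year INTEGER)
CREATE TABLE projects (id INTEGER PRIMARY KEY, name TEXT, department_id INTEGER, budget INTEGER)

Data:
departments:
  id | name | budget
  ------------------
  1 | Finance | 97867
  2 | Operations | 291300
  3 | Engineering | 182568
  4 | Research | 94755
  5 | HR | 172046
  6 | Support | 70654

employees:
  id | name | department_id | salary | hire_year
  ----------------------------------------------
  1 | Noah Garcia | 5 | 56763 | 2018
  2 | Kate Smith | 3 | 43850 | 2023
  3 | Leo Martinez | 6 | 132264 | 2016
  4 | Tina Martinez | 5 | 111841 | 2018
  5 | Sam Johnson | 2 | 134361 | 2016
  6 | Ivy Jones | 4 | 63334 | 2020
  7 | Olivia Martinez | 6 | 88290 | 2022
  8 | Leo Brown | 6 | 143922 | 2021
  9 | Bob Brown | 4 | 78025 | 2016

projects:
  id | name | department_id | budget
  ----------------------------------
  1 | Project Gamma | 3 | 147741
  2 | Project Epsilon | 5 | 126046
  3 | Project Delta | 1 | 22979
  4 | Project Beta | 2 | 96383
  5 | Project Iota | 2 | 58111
SELECT hire_year, MAX(salary) AS max_salary FROM employees GROUP BY hire_year HAVING MAX(salary) > 110113

Execution result:
hire_year | max_salary
2016 | 134361
2018 | 111841
2021 | 143922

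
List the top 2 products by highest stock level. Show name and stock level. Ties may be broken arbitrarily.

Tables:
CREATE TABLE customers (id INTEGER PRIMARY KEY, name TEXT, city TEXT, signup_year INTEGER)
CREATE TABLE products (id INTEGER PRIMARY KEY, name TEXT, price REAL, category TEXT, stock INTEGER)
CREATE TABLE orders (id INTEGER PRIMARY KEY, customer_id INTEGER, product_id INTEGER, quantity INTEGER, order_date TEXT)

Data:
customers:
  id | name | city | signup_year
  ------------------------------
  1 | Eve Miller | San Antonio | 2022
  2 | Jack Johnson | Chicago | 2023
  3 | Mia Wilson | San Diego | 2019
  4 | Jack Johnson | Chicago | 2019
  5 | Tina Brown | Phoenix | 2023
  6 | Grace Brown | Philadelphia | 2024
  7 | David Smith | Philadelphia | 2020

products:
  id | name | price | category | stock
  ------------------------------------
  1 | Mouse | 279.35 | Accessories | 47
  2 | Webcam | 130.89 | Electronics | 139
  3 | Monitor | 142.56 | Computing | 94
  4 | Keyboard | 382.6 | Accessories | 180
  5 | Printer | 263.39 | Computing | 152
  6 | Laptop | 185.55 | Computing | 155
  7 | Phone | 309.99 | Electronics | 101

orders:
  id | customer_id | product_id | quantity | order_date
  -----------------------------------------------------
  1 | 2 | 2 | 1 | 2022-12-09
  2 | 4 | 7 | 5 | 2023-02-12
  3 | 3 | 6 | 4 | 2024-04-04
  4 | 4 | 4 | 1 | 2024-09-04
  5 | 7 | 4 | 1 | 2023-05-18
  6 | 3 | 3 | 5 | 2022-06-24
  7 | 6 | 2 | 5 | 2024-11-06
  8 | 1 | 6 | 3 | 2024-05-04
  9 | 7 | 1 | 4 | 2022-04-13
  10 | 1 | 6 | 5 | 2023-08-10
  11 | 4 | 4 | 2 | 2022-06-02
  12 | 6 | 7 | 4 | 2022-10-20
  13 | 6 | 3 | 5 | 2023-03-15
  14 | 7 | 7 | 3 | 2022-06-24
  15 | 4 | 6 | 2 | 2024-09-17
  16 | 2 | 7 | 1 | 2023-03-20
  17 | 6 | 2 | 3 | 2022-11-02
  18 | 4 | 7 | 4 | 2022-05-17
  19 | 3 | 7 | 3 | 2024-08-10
SELECT name, stock FROM products ORDER BY stock DESC LIMIT 2

Execution result:
name | stock
Keyboard | 180
Laptop | 155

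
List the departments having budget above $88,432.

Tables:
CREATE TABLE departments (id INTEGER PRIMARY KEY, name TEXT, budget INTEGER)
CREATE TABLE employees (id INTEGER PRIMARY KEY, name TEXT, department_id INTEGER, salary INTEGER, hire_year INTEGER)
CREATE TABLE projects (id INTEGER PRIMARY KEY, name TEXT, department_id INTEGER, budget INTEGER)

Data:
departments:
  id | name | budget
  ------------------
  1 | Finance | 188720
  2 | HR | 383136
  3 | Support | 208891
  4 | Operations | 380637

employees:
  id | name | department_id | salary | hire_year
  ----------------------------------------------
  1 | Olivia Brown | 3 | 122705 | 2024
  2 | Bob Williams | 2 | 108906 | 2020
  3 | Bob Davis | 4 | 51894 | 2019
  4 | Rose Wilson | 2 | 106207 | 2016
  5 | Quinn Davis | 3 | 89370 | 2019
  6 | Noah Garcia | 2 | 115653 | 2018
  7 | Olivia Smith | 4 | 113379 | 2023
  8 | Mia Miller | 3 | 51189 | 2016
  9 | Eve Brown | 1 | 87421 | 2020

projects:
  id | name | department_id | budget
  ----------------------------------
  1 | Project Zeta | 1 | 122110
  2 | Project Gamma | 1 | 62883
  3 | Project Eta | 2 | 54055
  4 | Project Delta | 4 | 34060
SELECT name, budget FROM departments WHERE budget > 88432

Execution result:
name | budget
Finance | 188720
HR | 383136
Support | 208891
Operations | 380637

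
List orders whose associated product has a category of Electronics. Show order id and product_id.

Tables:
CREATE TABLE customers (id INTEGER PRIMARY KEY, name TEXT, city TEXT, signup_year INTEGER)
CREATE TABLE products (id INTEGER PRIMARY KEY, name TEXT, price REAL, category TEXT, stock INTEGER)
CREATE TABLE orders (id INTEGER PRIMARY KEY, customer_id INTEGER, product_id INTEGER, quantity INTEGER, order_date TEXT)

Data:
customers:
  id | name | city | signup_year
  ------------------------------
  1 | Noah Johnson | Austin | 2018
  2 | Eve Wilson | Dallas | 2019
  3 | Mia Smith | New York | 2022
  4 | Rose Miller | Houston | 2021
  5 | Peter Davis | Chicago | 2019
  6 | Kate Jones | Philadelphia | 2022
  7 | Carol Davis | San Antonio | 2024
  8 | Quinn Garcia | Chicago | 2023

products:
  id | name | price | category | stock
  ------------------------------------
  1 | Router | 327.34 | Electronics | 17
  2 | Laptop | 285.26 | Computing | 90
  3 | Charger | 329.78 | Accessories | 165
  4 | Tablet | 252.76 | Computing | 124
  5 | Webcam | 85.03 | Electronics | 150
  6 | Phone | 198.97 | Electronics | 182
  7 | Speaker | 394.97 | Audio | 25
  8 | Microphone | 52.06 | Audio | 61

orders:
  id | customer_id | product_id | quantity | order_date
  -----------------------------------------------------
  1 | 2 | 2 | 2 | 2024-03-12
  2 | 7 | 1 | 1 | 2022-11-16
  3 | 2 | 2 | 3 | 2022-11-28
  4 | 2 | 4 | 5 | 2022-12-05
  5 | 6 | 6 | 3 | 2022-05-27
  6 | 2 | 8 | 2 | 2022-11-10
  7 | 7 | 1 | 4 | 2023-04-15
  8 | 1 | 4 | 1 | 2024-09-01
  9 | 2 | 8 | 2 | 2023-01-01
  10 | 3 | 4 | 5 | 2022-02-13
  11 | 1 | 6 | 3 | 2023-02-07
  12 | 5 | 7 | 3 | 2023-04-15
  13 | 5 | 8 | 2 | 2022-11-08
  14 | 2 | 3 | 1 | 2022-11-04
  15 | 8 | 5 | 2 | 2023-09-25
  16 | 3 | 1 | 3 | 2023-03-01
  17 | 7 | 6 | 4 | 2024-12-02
SELECT id, product_id FROM orders WHERE product_id IN (SELECT id FROM products WHERE category = 'Electronics')

Execution result:
id | product_id
2 | 1
5 | 6
7 | 1
11 | 6
15 | 5
16 | 1
17 | 6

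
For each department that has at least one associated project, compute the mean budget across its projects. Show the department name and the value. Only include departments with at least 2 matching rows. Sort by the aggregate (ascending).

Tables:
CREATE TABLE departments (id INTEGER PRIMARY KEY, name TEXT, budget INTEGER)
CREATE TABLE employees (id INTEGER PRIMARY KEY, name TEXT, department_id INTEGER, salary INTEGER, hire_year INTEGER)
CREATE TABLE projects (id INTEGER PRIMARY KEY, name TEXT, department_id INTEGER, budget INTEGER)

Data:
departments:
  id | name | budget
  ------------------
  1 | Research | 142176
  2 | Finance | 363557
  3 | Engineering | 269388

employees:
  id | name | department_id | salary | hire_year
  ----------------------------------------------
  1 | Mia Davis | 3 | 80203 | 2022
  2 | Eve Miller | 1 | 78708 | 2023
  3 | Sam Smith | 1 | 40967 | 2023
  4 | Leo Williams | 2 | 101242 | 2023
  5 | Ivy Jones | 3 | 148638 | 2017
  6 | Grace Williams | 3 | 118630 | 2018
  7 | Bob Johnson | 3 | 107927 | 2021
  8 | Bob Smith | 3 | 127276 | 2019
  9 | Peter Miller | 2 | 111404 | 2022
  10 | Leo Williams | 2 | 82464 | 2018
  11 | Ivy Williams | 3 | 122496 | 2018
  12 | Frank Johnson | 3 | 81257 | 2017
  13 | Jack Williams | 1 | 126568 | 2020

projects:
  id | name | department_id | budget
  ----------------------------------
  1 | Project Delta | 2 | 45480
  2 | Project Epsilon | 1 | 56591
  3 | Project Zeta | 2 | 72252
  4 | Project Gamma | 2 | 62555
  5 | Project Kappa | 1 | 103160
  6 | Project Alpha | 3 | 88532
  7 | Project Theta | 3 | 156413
SELECT p.name, AVG(c.budget) AS avg_budget FROM projects c JOIN departments p ON c.department_id = p.id GROUP BY p.id, p.name HAVING COUNT(*) >= 2 ORDER BY avg_budget ASC

Execution result:
name | avg_budget
Finance | 60095.67
Research | 79875.50
Engineering | 122472.50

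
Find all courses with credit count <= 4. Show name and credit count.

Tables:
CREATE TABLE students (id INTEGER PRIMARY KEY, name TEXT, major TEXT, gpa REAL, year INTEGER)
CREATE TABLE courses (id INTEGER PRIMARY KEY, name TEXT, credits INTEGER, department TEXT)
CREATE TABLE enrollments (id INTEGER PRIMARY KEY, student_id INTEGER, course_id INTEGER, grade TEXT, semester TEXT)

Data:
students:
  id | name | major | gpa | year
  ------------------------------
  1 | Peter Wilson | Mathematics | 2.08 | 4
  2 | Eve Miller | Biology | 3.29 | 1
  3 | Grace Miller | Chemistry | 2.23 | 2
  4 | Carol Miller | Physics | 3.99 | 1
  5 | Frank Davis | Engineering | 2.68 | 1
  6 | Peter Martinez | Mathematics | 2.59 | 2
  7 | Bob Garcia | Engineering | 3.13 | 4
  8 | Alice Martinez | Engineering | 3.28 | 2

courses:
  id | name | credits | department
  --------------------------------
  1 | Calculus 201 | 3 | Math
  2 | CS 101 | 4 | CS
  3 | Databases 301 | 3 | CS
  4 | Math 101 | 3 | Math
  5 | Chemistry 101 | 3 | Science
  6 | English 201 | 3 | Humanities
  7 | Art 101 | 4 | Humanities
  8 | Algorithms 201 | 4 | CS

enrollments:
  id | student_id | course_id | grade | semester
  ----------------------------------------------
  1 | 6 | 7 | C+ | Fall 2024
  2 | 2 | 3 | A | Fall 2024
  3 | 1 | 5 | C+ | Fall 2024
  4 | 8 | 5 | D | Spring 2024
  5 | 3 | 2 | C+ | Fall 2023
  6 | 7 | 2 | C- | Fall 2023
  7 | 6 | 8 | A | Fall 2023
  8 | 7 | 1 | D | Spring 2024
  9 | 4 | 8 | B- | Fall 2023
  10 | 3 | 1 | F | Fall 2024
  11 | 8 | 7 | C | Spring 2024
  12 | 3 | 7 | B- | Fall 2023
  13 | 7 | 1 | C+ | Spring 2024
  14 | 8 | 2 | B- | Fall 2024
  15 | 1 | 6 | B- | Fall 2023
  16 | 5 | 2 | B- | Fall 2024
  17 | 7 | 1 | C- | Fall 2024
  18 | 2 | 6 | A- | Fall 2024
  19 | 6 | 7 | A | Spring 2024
SELECT name, credits FROM courses WHERE credits <= 4

Execution result:
name | credits
Calculus 201 | 3
CS 101 | 4
Databases 301 | 3
Math 101 | 3
Chemistry 101 | 3
English 201 | 3
Art 101 | 4
Algorithms 201 | 4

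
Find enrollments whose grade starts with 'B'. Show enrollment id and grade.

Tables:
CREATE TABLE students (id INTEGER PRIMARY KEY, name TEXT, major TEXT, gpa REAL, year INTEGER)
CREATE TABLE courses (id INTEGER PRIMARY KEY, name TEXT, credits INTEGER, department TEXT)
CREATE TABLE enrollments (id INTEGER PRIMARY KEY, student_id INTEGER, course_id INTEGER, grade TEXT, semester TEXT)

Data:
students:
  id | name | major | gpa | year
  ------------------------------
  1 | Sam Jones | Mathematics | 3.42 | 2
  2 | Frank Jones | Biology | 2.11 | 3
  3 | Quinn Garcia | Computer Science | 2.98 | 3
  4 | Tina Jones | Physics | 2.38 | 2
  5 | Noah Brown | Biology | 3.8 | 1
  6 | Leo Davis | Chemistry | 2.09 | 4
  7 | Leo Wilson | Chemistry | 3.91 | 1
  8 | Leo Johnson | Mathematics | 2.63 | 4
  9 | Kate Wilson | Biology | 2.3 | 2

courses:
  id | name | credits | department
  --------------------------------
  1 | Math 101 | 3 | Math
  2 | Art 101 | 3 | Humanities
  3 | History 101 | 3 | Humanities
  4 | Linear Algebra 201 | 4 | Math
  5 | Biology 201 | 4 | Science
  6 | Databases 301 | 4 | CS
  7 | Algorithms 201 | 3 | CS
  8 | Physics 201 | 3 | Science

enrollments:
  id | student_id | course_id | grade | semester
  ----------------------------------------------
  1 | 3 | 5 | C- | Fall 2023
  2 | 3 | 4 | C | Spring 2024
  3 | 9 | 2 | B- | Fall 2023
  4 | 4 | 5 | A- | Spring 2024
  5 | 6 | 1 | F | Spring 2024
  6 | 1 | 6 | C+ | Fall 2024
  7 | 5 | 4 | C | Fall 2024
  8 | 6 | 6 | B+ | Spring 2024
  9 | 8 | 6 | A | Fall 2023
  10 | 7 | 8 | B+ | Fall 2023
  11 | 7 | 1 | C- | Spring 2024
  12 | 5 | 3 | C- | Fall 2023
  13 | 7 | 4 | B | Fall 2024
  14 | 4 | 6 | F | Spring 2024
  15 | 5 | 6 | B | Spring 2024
SELECT id, grade FROM enrollments WHERE grade LIKE 'B%'

Execution result:
id | grade
3 | B-
8 | B+
10 | B+
13 | B
15 | B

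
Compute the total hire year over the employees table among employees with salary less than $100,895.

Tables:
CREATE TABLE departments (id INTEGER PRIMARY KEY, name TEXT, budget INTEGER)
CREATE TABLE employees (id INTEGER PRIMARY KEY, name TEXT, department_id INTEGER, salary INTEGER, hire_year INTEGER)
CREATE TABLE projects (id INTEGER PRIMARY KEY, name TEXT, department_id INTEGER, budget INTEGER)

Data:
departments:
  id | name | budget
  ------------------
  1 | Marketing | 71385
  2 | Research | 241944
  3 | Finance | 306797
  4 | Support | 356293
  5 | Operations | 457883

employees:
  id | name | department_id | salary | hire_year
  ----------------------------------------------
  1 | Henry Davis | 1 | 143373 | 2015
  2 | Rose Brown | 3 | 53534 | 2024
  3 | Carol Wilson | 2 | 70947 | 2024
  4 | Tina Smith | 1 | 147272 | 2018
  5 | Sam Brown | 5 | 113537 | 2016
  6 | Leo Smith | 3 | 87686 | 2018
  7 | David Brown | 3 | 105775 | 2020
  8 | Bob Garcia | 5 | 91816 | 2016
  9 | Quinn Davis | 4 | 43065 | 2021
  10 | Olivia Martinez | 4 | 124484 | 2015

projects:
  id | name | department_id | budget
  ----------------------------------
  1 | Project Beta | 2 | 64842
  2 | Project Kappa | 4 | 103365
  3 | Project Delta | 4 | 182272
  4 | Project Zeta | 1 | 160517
SELECT SUM(hire_year) FROM employees WHERE salary < 100895

Execution result:
10103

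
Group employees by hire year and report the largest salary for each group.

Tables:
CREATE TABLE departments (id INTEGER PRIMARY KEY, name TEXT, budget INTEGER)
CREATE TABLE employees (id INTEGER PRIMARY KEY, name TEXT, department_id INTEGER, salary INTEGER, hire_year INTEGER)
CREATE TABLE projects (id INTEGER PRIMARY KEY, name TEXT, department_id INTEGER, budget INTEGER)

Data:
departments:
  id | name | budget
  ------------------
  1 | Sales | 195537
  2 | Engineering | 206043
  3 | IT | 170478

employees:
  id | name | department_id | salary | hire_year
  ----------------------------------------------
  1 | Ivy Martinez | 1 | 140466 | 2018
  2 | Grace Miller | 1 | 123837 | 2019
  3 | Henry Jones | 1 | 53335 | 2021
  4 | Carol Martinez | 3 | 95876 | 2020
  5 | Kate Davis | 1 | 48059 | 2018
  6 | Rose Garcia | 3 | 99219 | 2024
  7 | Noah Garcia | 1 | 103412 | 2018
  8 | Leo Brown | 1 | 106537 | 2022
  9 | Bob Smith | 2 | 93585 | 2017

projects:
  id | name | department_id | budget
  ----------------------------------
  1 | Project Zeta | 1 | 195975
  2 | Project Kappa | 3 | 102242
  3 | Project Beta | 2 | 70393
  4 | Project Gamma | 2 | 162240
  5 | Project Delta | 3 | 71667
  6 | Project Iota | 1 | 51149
SELECT hire_year, MAX(salary) AS max_salary FROM employees GROUP BY hire_year

Execution result:
hire_year | max_salary
2017 | 93585
2018 | 140466
2019 | 123837
2020 | 95876
2021 | 53335
2022 | 106537
2024 | 99219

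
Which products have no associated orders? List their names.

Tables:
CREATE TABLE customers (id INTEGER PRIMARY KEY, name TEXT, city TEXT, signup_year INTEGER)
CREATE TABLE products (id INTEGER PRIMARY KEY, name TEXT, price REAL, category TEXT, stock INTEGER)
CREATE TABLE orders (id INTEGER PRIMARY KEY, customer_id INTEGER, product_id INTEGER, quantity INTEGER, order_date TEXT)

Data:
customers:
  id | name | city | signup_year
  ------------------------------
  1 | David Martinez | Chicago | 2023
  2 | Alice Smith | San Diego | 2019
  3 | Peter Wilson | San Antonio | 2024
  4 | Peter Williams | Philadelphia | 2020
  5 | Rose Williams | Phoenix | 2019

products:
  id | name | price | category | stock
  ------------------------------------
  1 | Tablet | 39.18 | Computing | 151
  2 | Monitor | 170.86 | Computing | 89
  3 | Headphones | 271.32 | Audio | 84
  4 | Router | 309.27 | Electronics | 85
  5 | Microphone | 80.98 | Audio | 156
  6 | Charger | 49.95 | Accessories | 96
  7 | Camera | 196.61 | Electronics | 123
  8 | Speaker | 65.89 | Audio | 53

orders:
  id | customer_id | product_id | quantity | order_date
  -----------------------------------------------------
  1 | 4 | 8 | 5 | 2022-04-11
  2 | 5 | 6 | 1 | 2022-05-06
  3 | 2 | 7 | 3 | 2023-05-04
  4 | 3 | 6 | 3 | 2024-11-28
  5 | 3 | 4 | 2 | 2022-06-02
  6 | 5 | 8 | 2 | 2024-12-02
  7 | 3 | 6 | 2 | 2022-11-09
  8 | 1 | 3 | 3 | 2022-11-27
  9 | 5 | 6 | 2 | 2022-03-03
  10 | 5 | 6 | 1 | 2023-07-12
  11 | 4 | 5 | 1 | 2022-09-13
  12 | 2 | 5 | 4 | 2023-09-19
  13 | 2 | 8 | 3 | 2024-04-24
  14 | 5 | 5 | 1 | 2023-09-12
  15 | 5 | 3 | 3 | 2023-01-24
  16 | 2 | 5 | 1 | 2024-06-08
SELECT p.name FROM products p LEFT JOIN orders c ON c.product_id = p.id WHERE c.id IS NULL

Execution result:
name
Tablet
Monitor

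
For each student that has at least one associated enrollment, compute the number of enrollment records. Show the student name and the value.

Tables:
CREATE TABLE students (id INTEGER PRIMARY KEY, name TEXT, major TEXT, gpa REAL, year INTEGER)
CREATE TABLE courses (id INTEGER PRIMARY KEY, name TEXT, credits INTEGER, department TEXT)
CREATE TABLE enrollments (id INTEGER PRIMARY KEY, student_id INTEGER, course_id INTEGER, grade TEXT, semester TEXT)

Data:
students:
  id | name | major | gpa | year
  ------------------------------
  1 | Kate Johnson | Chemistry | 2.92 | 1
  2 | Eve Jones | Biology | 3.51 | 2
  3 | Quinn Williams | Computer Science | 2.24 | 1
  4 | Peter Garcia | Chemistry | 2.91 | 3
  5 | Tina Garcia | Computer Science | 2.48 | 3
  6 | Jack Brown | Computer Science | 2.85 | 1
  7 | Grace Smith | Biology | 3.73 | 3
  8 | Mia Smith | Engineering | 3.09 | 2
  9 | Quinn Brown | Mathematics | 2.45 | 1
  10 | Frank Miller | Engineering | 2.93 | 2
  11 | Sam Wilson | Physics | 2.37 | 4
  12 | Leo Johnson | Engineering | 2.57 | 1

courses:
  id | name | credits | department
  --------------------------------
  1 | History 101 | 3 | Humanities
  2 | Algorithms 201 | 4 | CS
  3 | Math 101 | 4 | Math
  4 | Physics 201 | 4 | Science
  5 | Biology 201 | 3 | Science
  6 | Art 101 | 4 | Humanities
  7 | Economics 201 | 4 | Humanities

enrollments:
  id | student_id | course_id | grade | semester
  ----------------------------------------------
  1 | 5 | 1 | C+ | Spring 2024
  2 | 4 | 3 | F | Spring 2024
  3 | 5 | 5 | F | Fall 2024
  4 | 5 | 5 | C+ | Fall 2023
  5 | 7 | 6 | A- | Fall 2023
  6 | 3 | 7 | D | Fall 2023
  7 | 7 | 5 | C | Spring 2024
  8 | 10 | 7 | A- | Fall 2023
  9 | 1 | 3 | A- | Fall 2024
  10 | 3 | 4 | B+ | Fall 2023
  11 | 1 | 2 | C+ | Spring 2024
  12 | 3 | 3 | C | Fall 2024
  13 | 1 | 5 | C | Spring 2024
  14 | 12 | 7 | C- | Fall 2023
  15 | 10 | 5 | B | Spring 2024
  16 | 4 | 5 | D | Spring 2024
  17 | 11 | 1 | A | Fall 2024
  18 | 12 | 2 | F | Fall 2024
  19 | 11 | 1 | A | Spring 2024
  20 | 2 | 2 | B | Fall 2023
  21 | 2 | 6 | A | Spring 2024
SELECT p.name, COUNT(*) AS n FROM enrollments c JOIN students p ON c.student_id = p.id GROUP BY p.id, p.name

Execution result:
name | n
Kate Johnson | 3
Eve Jones | 2
Quinn Williams | 3
Peter Garcia | 2
Tina Garcia | 3
Grace Smith | 2
Frank Miller | 2
Sam Wilson | 2
Leo Johnson | 2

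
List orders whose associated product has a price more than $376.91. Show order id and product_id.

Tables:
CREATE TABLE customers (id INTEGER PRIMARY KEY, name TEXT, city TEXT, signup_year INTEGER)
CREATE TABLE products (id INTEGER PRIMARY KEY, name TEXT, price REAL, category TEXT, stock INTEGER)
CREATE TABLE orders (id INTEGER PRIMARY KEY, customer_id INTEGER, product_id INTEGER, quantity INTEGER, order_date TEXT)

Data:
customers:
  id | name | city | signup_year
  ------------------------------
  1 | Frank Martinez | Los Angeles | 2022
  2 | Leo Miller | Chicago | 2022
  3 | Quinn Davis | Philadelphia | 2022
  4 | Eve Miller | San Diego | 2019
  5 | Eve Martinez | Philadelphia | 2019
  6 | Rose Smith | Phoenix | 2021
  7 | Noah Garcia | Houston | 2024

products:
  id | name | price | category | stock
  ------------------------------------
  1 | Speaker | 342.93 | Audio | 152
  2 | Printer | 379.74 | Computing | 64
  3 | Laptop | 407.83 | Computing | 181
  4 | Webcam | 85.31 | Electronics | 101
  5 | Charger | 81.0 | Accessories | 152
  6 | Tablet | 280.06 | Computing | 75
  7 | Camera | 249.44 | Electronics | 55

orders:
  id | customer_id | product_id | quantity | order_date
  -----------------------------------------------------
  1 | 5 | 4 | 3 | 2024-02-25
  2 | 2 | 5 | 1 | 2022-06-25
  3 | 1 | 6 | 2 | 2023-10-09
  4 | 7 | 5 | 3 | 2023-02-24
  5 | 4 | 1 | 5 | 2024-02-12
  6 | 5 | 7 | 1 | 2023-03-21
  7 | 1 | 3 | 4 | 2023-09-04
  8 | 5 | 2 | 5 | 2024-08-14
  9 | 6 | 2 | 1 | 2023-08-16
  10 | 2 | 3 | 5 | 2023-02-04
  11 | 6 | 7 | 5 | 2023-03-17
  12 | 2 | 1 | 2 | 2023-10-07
SELECT id, product_id FROM orders WHERE product_id IN (SELECT id FROM products WHERE price > 376.91)

Execution result:
id | product_id
7 | 3
8 | 2
9 | 2
10 | 3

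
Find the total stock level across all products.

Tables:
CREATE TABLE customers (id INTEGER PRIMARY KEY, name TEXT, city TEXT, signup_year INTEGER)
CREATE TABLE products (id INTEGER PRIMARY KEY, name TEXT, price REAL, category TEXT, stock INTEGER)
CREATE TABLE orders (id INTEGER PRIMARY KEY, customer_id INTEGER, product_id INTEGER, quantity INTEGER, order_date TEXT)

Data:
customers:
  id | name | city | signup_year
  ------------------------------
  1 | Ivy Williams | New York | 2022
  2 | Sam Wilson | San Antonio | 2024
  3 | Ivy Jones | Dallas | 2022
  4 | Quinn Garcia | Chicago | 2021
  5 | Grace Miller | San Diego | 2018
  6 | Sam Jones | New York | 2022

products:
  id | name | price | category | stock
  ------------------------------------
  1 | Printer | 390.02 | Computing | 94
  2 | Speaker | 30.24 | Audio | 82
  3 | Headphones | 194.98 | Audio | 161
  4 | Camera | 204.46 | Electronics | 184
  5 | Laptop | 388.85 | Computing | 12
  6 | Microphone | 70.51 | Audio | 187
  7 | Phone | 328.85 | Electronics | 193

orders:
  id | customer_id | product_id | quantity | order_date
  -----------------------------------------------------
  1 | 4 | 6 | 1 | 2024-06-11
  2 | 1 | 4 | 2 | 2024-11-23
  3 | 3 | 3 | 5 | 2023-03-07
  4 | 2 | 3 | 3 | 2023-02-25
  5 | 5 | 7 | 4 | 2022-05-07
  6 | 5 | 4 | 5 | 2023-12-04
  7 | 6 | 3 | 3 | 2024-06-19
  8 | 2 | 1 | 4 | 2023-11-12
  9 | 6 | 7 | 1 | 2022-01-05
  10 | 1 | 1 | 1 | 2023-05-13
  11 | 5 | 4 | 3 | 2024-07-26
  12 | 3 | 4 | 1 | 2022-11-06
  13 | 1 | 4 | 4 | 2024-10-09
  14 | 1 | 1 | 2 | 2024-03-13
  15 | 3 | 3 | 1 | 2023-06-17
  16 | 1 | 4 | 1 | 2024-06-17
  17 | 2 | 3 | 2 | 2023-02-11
SELECT SUM(stock) FROM products

Execution result:
913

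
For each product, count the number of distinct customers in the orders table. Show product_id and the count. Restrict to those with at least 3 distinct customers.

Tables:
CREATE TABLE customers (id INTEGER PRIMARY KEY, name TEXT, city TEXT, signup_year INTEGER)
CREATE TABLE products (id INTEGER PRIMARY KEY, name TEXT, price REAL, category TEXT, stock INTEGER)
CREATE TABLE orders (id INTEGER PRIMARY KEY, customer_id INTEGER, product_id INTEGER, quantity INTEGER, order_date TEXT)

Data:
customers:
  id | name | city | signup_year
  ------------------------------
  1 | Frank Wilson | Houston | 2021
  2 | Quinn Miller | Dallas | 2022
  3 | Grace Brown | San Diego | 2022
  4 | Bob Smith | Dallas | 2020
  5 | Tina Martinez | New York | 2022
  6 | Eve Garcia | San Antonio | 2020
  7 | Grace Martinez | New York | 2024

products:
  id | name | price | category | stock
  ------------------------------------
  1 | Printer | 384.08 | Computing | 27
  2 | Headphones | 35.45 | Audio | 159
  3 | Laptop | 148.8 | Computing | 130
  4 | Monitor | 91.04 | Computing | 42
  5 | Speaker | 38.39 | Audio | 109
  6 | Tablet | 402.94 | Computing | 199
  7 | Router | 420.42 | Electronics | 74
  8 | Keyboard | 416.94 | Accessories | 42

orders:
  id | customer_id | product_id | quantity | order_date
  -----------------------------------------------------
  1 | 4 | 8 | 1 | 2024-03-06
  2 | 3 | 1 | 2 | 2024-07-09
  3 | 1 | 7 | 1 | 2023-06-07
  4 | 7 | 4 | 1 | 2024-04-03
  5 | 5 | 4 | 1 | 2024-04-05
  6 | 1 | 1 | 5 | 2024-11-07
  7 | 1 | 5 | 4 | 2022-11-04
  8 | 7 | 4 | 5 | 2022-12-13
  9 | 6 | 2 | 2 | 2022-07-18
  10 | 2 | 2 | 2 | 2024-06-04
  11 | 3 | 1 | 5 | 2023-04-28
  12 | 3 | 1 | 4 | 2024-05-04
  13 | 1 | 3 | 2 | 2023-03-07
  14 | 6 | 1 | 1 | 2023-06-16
SELECT product_id, COUNT(DISTINCT customer_id) AS distinct_customer_count FROM orders GROUP BY product_id HAVING COUNT(DISTINCT customer_id) >= 3

Execution result:
product_id | distinct_customer_count
1 | 3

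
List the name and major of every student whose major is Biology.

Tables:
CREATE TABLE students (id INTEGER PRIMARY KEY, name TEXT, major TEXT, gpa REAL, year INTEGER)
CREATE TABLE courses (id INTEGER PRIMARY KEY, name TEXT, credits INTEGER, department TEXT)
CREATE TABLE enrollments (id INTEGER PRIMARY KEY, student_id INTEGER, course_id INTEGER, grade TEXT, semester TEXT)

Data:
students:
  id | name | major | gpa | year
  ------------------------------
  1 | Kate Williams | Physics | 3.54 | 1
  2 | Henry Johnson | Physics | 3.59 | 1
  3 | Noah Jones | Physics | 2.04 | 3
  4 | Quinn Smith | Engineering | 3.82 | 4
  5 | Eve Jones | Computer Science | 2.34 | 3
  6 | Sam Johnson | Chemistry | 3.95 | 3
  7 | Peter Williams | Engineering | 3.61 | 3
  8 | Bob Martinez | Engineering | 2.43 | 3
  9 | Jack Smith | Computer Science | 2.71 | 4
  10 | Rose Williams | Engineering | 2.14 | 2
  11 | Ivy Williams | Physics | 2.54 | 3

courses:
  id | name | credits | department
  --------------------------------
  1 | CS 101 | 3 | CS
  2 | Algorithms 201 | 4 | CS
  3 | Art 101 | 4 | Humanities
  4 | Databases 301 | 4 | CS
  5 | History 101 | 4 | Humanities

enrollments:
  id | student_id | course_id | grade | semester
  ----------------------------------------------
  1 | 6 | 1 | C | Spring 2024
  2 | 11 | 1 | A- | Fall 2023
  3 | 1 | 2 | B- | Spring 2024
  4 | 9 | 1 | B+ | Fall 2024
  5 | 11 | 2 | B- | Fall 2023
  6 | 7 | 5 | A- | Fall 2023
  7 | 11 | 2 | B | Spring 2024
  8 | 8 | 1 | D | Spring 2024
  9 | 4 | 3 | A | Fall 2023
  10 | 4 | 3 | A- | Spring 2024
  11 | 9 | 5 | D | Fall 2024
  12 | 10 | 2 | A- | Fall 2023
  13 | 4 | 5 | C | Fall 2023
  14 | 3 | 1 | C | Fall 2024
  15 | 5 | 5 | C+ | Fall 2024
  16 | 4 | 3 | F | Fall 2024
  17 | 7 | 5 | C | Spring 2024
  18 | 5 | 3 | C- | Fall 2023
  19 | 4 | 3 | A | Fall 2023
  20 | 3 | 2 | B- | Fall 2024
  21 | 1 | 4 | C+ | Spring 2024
SELECT name, major FROM students WHERE major = 'Biology'

Execution result:
(no rows)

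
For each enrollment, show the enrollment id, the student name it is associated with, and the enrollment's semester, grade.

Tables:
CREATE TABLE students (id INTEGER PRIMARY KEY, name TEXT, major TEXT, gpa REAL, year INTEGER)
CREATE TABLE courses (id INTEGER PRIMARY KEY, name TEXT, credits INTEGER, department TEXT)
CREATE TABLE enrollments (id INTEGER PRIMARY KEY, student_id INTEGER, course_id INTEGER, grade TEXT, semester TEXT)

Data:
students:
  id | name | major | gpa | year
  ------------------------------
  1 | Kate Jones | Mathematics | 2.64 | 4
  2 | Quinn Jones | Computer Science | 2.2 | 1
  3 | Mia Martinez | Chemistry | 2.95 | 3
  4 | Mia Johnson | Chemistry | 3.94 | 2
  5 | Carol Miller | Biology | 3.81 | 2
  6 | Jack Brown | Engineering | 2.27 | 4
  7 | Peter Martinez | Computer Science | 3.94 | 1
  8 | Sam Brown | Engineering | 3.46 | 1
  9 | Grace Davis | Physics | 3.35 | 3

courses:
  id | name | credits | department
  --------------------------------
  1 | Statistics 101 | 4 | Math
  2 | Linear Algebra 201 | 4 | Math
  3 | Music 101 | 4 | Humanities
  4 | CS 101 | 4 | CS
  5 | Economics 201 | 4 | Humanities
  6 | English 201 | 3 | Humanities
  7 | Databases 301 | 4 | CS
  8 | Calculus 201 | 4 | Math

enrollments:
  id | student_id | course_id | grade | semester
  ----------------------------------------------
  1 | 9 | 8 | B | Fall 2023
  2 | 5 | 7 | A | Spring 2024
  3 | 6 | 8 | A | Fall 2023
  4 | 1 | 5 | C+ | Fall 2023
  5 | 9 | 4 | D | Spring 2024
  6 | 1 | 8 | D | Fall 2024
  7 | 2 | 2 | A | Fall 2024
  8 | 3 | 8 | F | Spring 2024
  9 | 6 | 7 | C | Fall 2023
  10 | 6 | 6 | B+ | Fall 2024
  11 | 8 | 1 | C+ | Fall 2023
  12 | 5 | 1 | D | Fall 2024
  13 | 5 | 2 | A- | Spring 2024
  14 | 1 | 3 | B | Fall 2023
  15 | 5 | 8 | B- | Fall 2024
SELECT c.id, p.name AS student, c.semester, c.grade FROM enrollments c JOIN students p ON c.student_id = p.id

Execution result:
id | student | semester | grade
1 | Grace Davis | Fall 2023 | B
2 | Carol Miller | Spring 2024 | A
3 | Jack Brown | Fall 2023 | A
4 | Kate Jones | Fall 2023 | C+
5 | Grace Davis | Spring 2024 | D
6 | Kate Jones | Fall 2024 | D
7 | Quinn Jones | Fall 2024 | A
8 | Mia Martinez | Spring 2024 | F
9 | Jack Brown | Fall 2023 | C
10 | Jack Brown | Fall 2024 | B+
11 | Sam Brown | Fall 2023 | C+
12 | Carol Miller | Fall 2024 | D
13 | Carol Miller | Spring 2024 | A-
14 | Kate Jones | Fall 2023 | B
15 | Carol Miller | Fall 2024 | B-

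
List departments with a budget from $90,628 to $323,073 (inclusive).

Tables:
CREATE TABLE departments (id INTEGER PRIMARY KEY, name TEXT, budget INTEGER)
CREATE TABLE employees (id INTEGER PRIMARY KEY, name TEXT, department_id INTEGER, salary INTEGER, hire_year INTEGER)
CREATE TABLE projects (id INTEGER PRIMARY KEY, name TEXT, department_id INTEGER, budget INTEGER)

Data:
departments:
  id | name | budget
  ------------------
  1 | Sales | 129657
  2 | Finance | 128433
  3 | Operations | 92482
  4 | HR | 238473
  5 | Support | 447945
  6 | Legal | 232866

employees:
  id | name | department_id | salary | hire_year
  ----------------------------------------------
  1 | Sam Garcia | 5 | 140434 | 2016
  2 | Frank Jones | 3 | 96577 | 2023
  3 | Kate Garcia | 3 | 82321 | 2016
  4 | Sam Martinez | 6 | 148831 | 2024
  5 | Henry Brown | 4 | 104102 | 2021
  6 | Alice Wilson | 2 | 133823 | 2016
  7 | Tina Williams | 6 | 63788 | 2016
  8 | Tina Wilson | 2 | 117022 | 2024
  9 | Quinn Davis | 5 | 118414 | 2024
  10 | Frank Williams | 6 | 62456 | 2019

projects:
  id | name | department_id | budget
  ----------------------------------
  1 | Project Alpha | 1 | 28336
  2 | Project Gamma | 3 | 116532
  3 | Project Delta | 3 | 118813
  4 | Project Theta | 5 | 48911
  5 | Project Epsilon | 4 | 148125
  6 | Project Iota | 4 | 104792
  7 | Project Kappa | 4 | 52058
SELECT name, budget FROM departments WHERE budget BETWEEN 90628 AND 323073

Execution result:
name | budget
Sales | 129657
Finance | 128433
Operations | 92482
HR | 238473
Legal | 232866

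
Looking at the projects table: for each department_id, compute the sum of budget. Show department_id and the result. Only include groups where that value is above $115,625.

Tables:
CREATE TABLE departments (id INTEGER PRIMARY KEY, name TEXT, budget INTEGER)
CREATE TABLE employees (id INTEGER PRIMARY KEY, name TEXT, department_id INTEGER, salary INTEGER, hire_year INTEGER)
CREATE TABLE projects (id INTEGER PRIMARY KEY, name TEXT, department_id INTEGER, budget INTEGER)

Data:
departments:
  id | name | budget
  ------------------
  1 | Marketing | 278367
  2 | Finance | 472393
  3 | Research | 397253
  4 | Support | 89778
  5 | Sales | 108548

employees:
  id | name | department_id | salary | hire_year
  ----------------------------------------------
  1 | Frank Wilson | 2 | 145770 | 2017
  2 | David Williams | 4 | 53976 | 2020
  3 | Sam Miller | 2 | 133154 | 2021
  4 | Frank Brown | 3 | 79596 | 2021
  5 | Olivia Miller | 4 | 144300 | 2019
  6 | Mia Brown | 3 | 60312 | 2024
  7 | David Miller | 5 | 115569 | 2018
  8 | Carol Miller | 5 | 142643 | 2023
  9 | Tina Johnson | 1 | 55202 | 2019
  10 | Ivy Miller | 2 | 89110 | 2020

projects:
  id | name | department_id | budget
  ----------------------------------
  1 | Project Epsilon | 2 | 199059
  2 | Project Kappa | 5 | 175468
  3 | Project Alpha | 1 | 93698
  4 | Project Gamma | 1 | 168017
SELECT department_id, SUM(budget) AS sum_budget FROM projects GROUP BY department_id HAVING SUM(budget) > 115625

Execution result:
department_id | sum_budget
1 | 261715
2 | 199059
5 | 175468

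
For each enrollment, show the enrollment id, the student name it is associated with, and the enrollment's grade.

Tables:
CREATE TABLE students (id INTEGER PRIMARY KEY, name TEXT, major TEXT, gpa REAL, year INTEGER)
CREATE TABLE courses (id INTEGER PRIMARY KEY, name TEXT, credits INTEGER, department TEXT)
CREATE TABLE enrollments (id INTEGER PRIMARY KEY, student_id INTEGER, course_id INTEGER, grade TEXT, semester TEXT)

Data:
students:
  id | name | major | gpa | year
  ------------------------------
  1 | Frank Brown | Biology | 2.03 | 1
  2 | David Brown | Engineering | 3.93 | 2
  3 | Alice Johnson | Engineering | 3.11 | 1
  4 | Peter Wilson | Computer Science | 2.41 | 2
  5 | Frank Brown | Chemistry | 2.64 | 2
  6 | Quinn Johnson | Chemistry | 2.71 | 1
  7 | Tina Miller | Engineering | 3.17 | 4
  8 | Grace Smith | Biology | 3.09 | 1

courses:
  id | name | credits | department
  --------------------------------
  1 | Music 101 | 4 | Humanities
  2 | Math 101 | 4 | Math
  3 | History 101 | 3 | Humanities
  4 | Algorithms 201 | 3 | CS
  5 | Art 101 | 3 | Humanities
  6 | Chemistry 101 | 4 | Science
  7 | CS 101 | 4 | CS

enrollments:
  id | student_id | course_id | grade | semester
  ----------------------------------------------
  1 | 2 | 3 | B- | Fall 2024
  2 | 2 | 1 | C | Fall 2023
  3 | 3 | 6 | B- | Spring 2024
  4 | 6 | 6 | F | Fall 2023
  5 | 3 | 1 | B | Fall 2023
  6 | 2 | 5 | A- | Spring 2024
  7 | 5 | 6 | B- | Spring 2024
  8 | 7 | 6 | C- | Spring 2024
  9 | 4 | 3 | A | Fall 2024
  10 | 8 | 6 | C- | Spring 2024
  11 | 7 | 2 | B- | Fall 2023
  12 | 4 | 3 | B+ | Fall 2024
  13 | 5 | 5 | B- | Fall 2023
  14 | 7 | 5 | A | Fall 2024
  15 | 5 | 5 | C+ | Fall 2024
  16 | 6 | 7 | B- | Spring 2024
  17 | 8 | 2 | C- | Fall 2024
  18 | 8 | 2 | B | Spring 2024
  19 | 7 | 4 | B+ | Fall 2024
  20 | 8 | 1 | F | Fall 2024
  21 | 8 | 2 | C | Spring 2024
SELECT c.id, p.name AS student, c.grade FROM enrollments c JOIN students p ON c.student_id = p.id

Execution result:
id | student | grade
1 | David Brown | B-
2 | David Brown | C
3 | Alice Johnson | B-
4 | Quinn Johnson | F
5 | Alice Johnson | B
6 | David Brown | A-
7 | Frank Brown | B-
8 | Tina Miller | C-
9 | Peter Wilson | A
10 | Grace Smith | C-
11 | Tina Miller | B-
12 | Peter Wilson | B+
13 | Frank Brown | B-
14 | Tina Miller | A
15 | Frank Brown | C+
16 | Quinn Johnson | B-
17 | Grace Smith | C-
18 | Grace Smith | B
19 | Tina Miller | B+
20 | Grace Smith | F
21 | Grace Smith | C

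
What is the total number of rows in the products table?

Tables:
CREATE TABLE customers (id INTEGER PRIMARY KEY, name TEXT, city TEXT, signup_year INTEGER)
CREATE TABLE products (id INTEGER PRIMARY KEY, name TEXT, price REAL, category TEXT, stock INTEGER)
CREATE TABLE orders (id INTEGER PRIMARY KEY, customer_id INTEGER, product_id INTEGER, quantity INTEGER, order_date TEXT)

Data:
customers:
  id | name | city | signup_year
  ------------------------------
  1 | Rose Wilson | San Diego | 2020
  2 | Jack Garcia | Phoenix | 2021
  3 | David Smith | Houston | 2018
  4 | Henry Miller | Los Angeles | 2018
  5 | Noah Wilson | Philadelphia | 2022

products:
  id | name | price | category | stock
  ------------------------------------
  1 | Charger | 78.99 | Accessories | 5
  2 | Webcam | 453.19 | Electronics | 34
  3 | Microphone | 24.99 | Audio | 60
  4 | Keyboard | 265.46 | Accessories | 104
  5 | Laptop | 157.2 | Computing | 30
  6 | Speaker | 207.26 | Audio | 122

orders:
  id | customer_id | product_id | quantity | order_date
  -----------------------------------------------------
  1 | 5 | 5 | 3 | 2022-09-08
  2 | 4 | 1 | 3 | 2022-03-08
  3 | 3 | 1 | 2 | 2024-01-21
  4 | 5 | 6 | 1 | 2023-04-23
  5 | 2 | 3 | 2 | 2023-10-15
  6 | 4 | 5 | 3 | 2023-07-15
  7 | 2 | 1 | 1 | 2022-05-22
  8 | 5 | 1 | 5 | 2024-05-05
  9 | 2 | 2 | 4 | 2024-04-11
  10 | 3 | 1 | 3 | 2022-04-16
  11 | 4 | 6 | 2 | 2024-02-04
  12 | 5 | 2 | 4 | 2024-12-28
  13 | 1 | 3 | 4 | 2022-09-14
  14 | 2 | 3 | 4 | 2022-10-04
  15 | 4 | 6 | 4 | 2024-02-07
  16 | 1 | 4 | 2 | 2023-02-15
SELECT COUNT(*) FROM products

Execution result:
6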